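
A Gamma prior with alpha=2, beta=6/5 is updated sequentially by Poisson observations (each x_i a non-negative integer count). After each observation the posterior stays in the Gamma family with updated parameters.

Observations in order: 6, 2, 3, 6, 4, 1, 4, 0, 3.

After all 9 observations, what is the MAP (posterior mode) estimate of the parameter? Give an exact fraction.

50/17

obs 1: x=6 → posterior Gamma(8, 11/5)
obs 2: x=2 → posterior Gamma(10, 16/5)
obs 3: x=3 → posterior Gamma(13, 21/5)
obs 4: x=6 → posterior Gamma(19, 26/5)
obs 5: x=4 → posterior Gamma(23, 31/5)
obs 6: x=1 → posterior Gamma(24, 36/5)
obs 7: x=4 → posterior Gamma(28, 41/5)
obs 8: x=0 → posterior Gamma(28, 46/5)
obs 9: x=3 → posterior Gamma(31, 51/5)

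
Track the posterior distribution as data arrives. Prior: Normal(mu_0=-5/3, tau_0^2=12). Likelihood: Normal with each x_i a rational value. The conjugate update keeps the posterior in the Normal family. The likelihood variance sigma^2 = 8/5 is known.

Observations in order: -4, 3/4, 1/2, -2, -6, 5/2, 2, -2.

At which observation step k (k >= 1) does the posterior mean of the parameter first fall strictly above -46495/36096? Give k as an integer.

obs 1: x=-4 → posterior Normal(-190/51, 24/17)
obs 2: x=3/4 → posterior Normal(-625/384, 3/4)
obs 3: x=1/2 → posterior Normal(-535/564, 24/47)
obs 4: x=-2 → posterior Normal(-895/744, 12/31)
obs 5: x=-6 → posterior Normal(-1975/924, 24/77)
obs 6: x=5/2 → posterior Normal(-1525/1104, 6/23)
obs 7: x=2 → posterior Normal(-1165/1284, 24/107)
obs 8: x=-2 → posterior Normal(-25/24, 12/61)

k = 3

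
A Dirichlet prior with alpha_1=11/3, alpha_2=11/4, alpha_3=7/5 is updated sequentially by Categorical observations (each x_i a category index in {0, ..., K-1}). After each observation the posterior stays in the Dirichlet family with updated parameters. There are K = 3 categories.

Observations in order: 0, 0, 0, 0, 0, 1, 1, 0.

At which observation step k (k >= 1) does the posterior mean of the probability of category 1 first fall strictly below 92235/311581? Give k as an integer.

obs 1: x=0 → posterior Dirichlet(14/3, 11/4, 7/5)
obs 2: x=0 → posterior Dirichlet(17/3, 11/4, 7/5)
obs 3: x=0 → posterior Dirichlet(20/3, 11/4, 7/5)
obs 4: x=0 → posterior Dirichlet(23/3, 11/4, 7/5)
obs 5: x=0 → posterior Dirichlet(26/3, 11/4, 7/5)
obs 6: x=1 → posterior Dirichlet(26/3, 15/4, 7/5)
obs 7: x=1 → posterior Dirichlet(26/3, 19/4, 7/5)
obs 8: x=0 → posterior Dirichlet(29/3, 19/4, 7/5)

k = 2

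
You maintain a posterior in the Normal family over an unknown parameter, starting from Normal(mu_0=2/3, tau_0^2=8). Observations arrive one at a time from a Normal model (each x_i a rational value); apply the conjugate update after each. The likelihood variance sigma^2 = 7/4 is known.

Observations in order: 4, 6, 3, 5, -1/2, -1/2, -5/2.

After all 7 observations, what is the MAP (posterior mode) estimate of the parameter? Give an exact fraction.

obs 1: x=4 → posterior Normal(398/117, 56/39)
obs 2: x=6 → posterior Normal(974/213, 56/71)
obs 3: x=3 → posterior Normal(1262/309, 56/103)
obs 4: x=5 → posterior Normal(1742/405, 56/135)
obs 5: x=-1/2 → posterior Normal(1694/501, 56/167)
obs 6: x=-1/2 → posterior Normal(1646/597, 56/199)
obs 7: x=-5/2 → posterior Normal(1406/693, 8/33)

1406/693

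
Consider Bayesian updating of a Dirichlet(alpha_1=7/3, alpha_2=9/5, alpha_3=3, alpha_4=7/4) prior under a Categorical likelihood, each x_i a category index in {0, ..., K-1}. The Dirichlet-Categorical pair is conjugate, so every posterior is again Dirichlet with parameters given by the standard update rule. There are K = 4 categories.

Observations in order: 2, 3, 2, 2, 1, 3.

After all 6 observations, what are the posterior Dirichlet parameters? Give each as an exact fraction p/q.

obs 1: x=2 → posterior Dirichlet(7/3, 9/5, 4, 7/4)
obs 2: x=3 → posterior Dirichlet(7/3, 9/5, 4, 11/4)
obs 3: x=2 → posterior Dirichlet(7/3, 9/5, 5, 11/4)
obs 4: x=2 → posterior Dirichlet(7/3, 9/5, 6, 11/4)
obs 5: x=1 → posterior Dirichlet(7/3, 14/5, 6, 11/4)
obs 6: x=3 → posterior Dirichlet(7/3, 14/5, 6, 15/4)

alpha_1=7/3, alpha_2=14/5, alpha_3=6, alpha_4=15/4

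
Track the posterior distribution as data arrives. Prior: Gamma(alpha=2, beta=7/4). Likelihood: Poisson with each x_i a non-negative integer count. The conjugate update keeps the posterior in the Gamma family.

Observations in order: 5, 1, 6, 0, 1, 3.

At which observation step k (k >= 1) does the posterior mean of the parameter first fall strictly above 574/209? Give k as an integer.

obs 1: x=5 → posterior Gamma(7, 11/4)
obs 2: x=1 → posterior Gamma(8, 15/4)
obs 3: x=6 → posterior Gamma(14, 19/4)
obs 4: x=0 → posterior Gamma(14, 23/4)
obs 5: x=1 → posterior Gamma(15, 27/4)
obs 6: x=3 → posterior Gamma(18, 31/4)

k = 3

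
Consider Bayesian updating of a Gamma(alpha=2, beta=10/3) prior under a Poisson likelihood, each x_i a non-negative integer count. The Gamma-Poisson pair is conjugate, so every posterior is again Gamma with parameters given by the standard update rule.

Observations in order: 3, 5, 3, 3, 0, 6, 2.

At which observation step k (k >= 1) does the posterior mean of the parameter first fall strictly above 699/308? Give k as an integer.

obs 1: x=3 → posterior Gamma(5, 13/3)
obs 2: x=5 → posterior Gamma(10, 16/3)
obs 3: x=3 → posterior Gamma(13, 19/3)
obs 4: x=3 → posterior Gamma(16, 22/3)
obs 5: x=0 → posterior Gamma(16, 25/3)
obs 6: x=6 → posterior Gamma(22, 28/3)
obs 7: x=2 → posterior Gamma(24, 31/3)

k = 6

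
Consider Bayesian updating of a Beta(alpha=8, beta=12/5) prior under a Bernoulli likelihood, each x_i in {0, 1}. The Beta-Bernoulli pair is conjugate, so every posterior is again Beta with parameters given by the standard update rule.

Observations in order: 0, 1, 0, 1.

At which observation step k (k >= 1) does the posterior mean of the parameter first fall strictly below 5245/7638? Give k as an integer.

k = 3

obs 1: x=0 → posterior Beta(8, 17/5)
obs 2: x=1 → posterior Beta(9, 17/5)
obs 3: x=0 → posterior Beta(9, 22/5)
obs 4: x=1 → posterior Beta(10, 22/5)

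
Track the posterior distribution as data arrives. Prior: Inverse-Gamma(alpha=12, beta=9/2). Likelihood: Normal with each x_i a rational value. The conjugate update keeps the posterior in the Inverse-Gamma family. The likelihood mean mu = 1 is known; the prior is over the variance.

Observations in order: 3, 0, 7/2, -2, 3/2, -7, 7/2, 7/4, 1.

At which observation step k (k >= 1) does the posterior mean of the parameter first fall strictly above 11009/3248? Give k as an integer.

k = 7

obs 1: x=3 → posterior Inverse-Gamma(25/2, 13/2)
obs 2: x=0 → posterior Inverse-Gamma(13, 7)
obs 3: x=7/2 → posterior Inverse-Gamma(27/2, 81/8)
obs 4: x=-2 → posterior Inverse-Gamma(14, 117/8)
obs 5: x=3/2 → posterior Inverse-Gamma(29/2, 59/4)
obs 6: x=-7 → posterior Inverse-Gamma(15, 187/4)
obs 7: x=7/2 → posterior Inverse-Gamma(31/2, 399/8)
obs 8: x=7/4 → posterior Inverse-Gamma(16, 1605/32)
obs 9: x=1 → posterior Inverse-Gamma(33/2, 1605/32)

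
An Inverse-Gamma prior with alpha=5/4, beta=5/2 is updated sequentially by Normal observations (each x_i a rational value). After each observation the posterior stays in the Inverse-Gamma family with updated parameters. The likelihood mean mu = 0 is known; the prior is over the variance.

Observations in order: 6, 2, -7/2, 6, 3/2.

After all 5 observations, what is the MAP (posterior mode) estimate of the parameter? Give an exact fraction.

obs 1: x=6 → posterior Inverse-Gamma(7/4, 41/2)
obs 2: x=2 → posterior Inverse-Gamma(9/4, 45/2)
obs 3: x=-7/2 → posterior Inverse-Gamma(11/4, 229/8)
obs 4: x=6 → posterior Inverse-Gamma(13/4, 373/8)
obs 5: x=3/2 → posterior Inverse-Gamma(15/4, 191/4)

191/19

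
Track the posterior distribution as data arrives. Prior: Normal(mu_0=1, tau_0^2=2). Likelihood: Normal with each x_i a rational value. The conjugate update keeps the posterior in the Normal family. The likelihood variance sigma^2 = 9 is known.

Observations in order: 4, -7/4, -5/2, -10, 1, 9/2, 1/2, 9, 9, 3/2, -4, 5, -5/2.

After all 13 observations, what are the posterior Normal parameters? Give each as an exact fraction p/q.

obs 1: x=4 → posterior Normal(17/11, 18/11)
obs 2: x=-7/4 → posterior Normal(27/26, 18/13)
obs 3: x=-5/2 → posterior Normal(17/30, 6/5)
obs 4: x=-10 → posterior Normal(-23/34, 18/17)
obs 5: x=1 → posterior Normal(-1/2, 18/19)
obs 6: x=9/2 → posterior Normal(-1/42, 6/7)
obs 7: x=1/2 → posterior Normal(1/46, 18/23)
obs 8: x=9 → posterior Normal(37/50, 18/25)
obs 9: x=9 → posterior Normal(73/54, 2/3)
obs 10: x=3/2 → posterior Normal(79/58, 18/29)
obs 11: x=-4 → posterior Normal(63/62, 18/31)
obs 12: x=5 → posterior Normal(83/66, 6/11)
obs 13: x=-5/2 → posterior Normal(73/70, 18/35)

mu_0=73/70, tau_0^2=18/35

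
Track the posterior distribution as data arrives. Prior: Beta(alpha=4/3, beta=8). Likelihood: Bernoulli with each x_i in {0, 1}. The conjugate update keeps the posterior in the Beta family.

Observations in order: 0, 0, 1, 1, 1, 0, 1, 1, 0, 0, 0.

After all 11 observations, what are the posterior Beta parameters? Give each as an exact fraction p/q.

obs 1: x=0 → posterior Beta(4/3, 9)
obs 2: x=0 → posterior Beta(4/3, 10)
obs 3: x=1 → posterior Beta(7/3, 10)
obs 4: x=1 → posterior Beta(10/3, 10)
obs 5: x=1 → posterior Beta(13/3, 10)
obs 6: x=0 → posterior Beta(13/3, 11)
obs 7: x=1 → posterior Beta(16/3, 11)
obs 8: x=1 → posterior Beta(19/3, 11)
obs 9: x=0 → posterior Beta(19/3, 12)
obs 10: x=0 → posterior Beta(19/3, 13)
obs 11: x=0 → posterior Beta(19/3, 14)

alpha=19/3, beta=14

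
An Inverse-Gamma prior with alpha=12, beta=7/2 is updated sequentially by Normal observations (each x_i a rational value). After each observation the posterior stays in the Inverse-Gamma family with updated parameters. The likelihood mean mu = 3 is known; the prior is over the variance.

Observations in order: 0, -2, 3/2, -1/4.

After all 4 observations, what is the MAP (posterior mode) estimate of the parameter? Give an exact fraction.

obs 1: x=0 → posterior Inverse-Gamma(25/2, 8)
obs 2: x=-2 → posterior Inverse-Gamma(13, 41/2)
obs 3: x=3/2 → posterior Inverse-Gamma(27/2, 173/8)
obs 4: x=-1/4 → posterior Inverse-Gamma(14, 861/32)

287/160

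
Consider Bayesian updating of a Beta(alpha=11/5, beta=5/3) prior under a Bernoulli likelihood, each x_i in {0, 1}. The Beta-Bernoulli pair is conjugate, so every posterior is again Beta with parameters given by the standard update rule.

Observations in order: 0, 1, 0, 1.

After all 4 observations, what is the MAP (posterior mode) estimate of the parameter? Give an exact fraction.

obs 1: x=0 → posterior Beta(11/5, 8/3)
obs 2: x=1 → posterior Beta(16/5, 8/3)
obs 3: x=0 → posterior Beta(16/5, 11/3)
obs 4: x=1 → posterior Beta(21/5, 11/3)

6/11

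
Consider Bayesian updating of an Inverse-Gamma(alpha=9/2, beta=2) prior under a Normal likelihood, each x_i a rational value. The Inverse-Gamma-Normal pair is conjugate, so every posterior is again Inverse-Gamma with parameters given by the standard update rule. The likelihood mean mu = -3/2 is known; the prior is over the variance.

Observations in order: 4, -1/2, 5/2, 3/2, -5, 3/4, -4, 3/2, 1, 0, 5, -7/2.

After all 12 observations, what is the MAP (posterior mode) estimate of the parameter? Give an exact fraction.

2361/368

obs 1: x=4 → posterior Inverse-Gamma(5, 137/8)
obs 2: x=-1/2 → posterior Inverse-Gamma(11/2, 141/8)
obs 3: x=5/2 → posterior Inverse-Gamma(6, 205/8)
obs 4: x=3/2 → posterior Inverse-Gamma(13/2, 241/8)
obs 5: x=-5 → posterior Inverse-Gamma(7, 145/4)
obs 6: x=3/4 → posterior Inverse-Gamma(15/2, 1241/32)
obs 7: x=-4 → posterior Inverse-Gamma(8, 1341/32)
obs 8: x=3/2 → posterior Inverse-Gamma(17/2, 1485/32)
obs 9: x=1 → posterior Inverse-Gamma(9, 1585/32)
obs 10: x=0 → posterior Inverse-Gamma(19/2, 1621/32)
obs 11: x=5 → posterior Inverse-Gamma(10, 2297/32)
obs 12: x=-7/2 → posterior Inverse-Gamma(21/2, 2361/32)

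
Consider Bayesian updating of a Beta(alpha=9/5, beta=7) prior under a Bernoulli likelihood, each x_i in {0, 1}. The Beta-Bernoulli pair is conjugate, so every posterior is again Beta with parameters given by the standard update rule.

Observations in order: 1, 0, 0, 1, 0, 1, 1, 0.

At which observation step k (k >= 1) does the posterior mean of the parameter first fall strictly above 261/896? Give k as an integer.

k = 4

obs 1: x=1 → posterior Beta(14/5, 7)
obs 2: x=0 → posterior Beta(14/5, 8)
obs 3: x=0 → posterior Beta(14/5, 9)
obs 4: x=1 → posterior Beta(19/5, 9)
obs 5: x=0 → posterior Beta(19/5, 10)
obs 6: x=1 → posterior Beta(24/5, 10)
obs 7: x=1 → posterior Beta(29/5, 10)
obs 8: x=0 → posterior Beta(29/5, 11)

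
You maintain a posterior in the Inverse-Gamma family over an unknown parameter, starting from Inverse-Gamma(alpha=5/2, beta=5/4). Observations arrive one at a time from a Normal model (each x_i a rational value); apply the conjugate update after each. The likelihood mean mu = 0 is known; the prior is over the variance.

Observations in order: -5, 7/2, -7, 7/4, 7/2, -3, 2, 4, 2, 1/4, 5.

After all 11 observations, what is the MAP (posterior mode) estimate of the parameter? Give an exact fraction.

obs 1: x=-5 → posterior Inverse-Gamma(3, 55/4)
obs 2: x=7/2 → posterior Inverse-Gamma(7/2, 159/8)
obs 3: x=-7 → posterior Inverse-Gamma(4, 355/8)
obs 4: x=7/4 → posterior Inverse-Gamma(9/2, 1469/32)
obs 5: x=7/2 → posterior Inverse-Gamma(5, 1665/32)
obs 6: x=-3 → posterior Inverse-Gamma(11/2, 1809/32)
obs 7: x=2 → posterior Inverse-Gamma(6, 1873/32)
obs 8: x=4 → posterior Inverse-Gamma(13/2, 2129/32)
obs 9: x=2 → posterior Inverse-Gamma(7, 2193/32)
obs 10: x=1/4 → posterior Inverse-Gamma(15/2, 1097/16)
obs 11: x=5 → posterior Inverse-Gamma(8, 1297/16)

1297/144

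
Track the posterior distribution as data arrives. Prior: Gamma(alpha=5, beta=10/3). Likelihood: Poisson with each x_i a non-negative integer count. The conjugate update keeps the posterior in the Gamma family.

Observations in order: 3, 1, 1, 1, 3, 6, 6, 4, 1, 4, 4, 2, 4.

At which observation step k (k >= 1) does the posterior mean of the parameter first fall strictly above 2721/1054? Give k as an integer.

obs 1: x=3 → posterior Gamma(8, 13/3)
obs 2: x=1 → posterior Gamma(9, 16/3)
obs 3: x=1 → posterior Gamma(10, 19/3)
obs 4: x=1 → posterior Gamma(11, 22/3)
obs 5: x=3 → posterior Gamma(14, 25/3)
obs 6: x=6 → posterior Gamma(20, 28/3)
obs 7: x=6 → posterior Gamma(26, 31/3)
obs 8: x=4 → posterior Gamma(30, 34/3)
obs 9: x=1 → posterior Gamma(31, 37/3)
obs 10: x=4 → posterior Gamma(35, 40/3)
obs 11: x=4 → posterior Gamma(39, 43/3)
obs 12: x=2 → posterior Gamma(41, 46/3)
obs 13: x=4 → posterior Gamma(45, 49/3)

k = 8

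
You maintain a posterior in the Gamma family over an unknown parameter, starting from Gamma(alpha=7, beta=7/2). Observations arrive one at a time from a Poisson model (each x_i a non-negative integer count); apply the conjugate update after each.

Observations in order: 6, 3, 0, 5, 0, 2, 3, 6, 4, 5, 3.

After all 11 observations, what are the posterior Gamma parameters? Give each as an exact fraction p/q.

obs 1: x=6 → posterior Gamma(13, 9/2)
obs 2: x=3 → posterior Gamma(16, 11/2)
obs 3: x=0 → posterior Gamma(16, 13/2)
obs 4: x=5 → posterior Gamma(21, 15/2)
obs 5: x=0 → posterior Gamma(21, 17/2)
obs 6: x=2 → posterior Gamma(23, 19/2)
obs 7: x=3 → posterior Gamma(26, 21/2)
obs 8: x=6 → posterior Gamma(32, 23/2)
obs 9: x=4 → posterior Gamma(36, 25/2)
obs 10: x=5 → posterior Gamma(41, 27/2)
obs 11: x=3 → posterior Gamma(44, 29/2)

alpha=44, beta=29/2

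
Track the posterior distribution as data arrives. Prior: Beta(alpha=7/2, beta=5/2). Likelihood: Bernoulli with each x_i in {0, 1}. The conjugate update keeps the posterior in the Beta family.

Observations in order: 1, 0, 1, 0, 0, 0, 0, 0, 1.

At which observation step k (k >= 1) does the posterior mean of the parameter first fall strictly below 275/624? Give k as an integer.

k = 7

obs 1: x=1 → posterior Beta(9/2, 5/2)
obs 2: x=0 → posterior Beta(9/2, 7/2)
obs 3: x=1 → posterior Beta(11/2, 7/2)
obs 4: x=0 → posterior Beta(11/2, 9/2)
obs 5: x=0 → posterior Beta(11/2, 11/2)
obs 6: x=0 → posterior Beta(11/2, 13/2)
obs 7: x=0 → posterior Beta(11/2, 15/2)
obs 8: x=0 → posterior Beta(11/2, 17/2)
obs 9: x=1 → posterior Beta(13/2, 17/2)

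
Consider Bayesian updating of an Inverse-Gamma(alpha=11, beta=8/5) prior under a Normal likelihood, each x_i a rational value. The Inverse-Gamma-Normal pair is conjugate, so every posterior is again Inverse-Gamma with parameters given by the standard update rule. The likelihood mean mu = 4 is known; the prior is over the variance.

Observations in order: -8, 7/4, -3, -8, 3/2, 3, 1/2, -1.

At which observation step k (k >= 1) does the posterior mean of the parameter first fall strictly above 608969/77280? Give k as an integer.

k = 3

obs 1: x=-8 → posterior Inverse-Gamma(23/2, 368/5)
obs 2: x=7/4 → posterior Inverse-Gamma(12, 12181/160)
obs 3: x=-3 → posterior Inverse-Gamma(25/2, 16101/160)
obs 4: x=-8 → posterior Inverse-Gamma(13, 27621/160)
obs 5: x=3/2 → posterior Inverse-Gamma(27/2, 28121/160)
obs 6: x=3 → posterior Inverse-Gamma(14, 28201/160)
obs 7: x=1/2 → posterior Inverse-Gamma(29/2, 29181/160)
obs 8: x=-1 → posterior Inverse-Gamma(15, 31181/160)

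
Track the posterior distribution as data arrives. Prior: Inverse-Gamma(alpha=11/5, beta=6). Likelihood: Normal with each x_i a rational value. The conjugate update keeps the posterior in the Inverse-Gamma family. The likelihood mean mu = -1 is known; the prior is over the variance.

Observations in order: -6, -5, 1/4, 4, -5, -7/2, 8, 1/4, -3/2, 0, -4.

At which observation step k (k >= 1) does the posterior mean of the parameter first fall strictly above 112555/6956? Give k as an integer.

k = 7

obs 1: x=-6 → posterior Inverse-Gamma(27/10, 37/2)
obs 2: x=-5 → posterior Inverse-Gamma(16/5, 53/2)
obs 3: x=1/4 → posterior Inverse-Gamma(37/10, 873/32)
obs 4: x=4 → posterior Inverse-Gamma(21/5, 1273/32)
obs 5: x=-5 → posterior Inverse-Gamma(47/10, 1529/32)
obs 6: x=-7/2 → posterior Inverse-Gamma(26/5, 1629/32)
obs 7: x=8 → posterior Inverse-Gamma(57/10, 2925/32)
obs 8: x=1/4 → posterior Inverse-Gamma(31/5, 1475/16)
obs 9: x=-3/2 → posterior Inverse-Gamma(67/10, 1477/16)
obs 10: x=0 → posterior Inverse-Gamma(36/5, 1485/16)
obs 11: x=-4 → posterior Inverse-Gamma(77/10, 1557/16)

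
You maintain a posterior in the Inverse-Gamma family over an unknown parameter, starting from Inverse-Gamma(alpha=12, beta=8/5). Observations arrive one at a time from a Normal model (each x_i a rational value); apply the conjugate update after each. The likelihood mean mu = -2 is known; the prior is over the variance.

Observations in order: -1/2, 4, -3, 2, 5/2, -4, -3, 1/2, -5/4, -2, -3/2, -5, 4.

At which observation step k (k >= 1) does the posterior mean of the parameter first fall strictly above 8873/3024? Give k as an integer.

obs 1: x=-1/2 → posterior Inverse-Gamma(25/2, 109/40)
obs 2: x=4 → posterior Inverse-Gamma(13, 829/40)
obs 3: x=-3 → posterior Inverse-Gamma(27/2, 849/40)
obs 4: x=2 → posterior Inverse-Gamma(14, 1169/40)
obs 5: x=5/2 → posterior Inverse-Gamma(29/2, 787/20)
obs 6: x=-4 → posterior Inverse-Gamma(15, 827/20)
obs 7: x=-3 → posterior Inverse-Gamma(31/2, 837/20)
obs 8: x=1/2 → posterior Inverse-Gamma(16, 1799/40)
obs 9: x=-5/4 → posterior Inverse-Gamma(33/2, 7241/160)
obs 10: x=-2 → posterior Inverse-Gamma(17, 7241/160)
obs 11: x=-3/2 → posterior Inverse-Gamma(35/2, 7261/160)
obs 12: x=-5 → posterior Inverse-Gamma(18, 7981/160)
obs 13: x=4 → posterior Inverse-Gamma(37/2, 10861/160)

k = 6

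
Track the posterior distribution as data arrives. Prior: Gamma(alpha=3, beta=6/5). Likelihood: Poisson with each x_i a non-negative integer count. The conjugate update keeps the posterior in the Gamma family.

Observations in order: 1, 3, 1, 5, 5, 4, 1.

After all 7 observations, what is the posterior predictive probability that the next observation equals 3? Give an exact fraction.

obs 1: x=1 → posterior Gamma(4, 11/5)
obs 2: x=3 → posterior Gamma(7, 16/5)
obs 3: x=1 → posterior Gamma(8, 21/5)
obs 4: x=5 → posterior Gamma(13, 26/5)
obs 5: x=5 → posterior Gamma(18, 31/5)
obs 6: x=4 → posterior Gamma(22, 36/5)
obs 7: x=1 → posterior Gamma(23, 41/5)

38804199278560896507119750064475467878125/185317228439889748907818744340848666738688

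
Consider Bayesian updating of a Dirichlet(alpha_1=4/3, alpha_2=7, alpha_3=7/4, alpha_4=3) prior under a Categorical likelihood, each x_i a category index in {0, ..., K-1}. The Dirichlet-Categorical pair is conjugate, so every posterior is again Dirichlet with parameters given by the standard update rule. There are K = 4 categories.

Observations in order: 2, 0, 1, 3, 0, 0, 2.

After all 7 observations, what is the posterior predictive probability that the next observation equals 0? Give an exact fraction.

obs 1: x=2 → posterior Dirichlet(4/3, 7, 11/4, 3)
obs 2: x=0 → posterior Dirichlet(7/3, 7, 11/4, 3)
obs 3: x=1 → posterior Dirichlet(7/3, 8, 11/4, 3)
obs 4: x=3 → posterior Dirichlet(7/3, 8, 11/4, 4)
obs 5: x=0 → posterior Dirichlet(10/3, 8, 11/4, 4)
obs 6: x=0 → posterior Dirichlet(13/3, 8, 11/4, 4)
obs 7: x=2 → posterior Dirichlet(13/3, 8, 15/4, 4)

52/241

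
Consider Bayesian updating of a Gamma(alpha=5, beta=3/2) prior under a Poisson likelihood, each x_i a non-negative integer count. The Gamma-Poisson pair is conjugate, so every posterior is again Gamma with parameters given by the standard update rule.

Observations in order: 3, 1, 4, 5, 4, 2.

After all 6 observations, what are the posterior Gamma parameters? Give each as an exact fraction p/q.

alpha=24, beta=15/2

obs 1: x=3 → posterior Gamma(8, 5/2)
obs 2: x=1 → posterior Gamma(9, 7/2)
obs 3: x=4 → posterior Gamma(13, 9/2)
obs 4: x=5 → posterior Gamma(18, 11/2)
obs 5: x=4 → posterior Gamma(22, 13/2)
obs 6: x=2 → posterior Gamma(24, 15/2)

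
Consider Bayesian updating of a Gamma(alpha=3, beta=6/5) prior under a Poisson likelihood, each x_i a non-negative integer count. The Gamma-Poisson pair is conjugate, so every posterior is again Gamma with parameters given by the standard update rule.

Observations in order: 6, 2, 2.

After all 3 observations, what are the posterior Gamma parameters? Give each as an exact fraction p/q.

obs 1: x=6 → posterior Gamma(9, 11/5)
obs 2: x=2 → posterior Gamma(11, 16/5)
obs 3: x=2 → posterior Gamma(13, 21/5)

alpha=13, beta=21/5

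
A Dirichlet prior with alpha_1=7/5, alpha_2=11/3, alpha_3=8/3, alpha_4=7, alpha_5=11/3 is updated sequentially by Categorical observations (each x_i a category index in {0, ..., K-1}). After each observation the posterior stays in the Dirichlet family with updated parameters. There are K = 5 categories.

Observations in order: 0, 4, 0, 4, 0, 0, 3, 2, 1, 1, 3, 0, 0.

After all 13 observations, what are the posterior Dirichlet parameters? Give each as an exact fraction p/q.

alpha_1=37/5, alpha_2=17/3, alpha_3=11/3, alpha_4=9, alpha_5=17/3

obs 1: x=0 → posterior Dirichlet(12/5, 11/3, 8/3, 7, 11/3)
obs 2: x=4 → posterior Dirichlet(12/5, 11/3, 8/3, 7, 14/3)
obs 3: x=0 → posterior Dirichlet(17/5, 11/3, 8/3, 7, 14/3)
obs 4: x=4 → posterior Dirichlet(17/5, 11/3, 8/3, 7, 17/3)
obs 5: x=0 → posterior Dirichlet(22/5, 11/3, 8/3, 7, 17/3)
obs 6: x=0 → posterior Dirichlet(27/5, 11/3, 8/3, 7, 17/3)
obs 7: x=3 → posterior Dirichlet(27/5, 11/3, 8/3, 8, 17/3)
obs 8: x=2 → posterior Dirichlet(27/5, 11/3, 11/3, 8, 17/3)
obs 9: x=1 → posterior Dirichlet(27/5, 14/3, 11/3, 8, 17/3)
obs 10: x=1 → posterior Dirichlet(27/5, 17/3, 11/3, 8, 17/3)
obs 11: x=3 → posterior Dirichlet(27/5, 17/3, 11/3, 9, 17/3)
obs 12: x=0 → posterior Dirichlet(32/5, 17/3, 11/3, 9, 17/3)
obs 13: x=0 → posterior Dirichlet(37/5, 17/3, 11/3, 9, 17/3)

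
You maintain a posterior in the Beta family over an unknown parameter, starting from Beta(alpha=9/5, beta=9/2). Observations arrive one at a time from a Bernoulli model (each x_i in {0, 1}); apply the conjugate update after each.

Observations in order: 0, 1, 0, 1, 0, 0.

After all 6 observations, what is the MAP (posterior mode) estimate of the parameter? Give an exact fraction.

28/103

obs 1: x=0 → posterior Beta(9/5, 11/2)
obs 2: x=1 → posterior Beta(14/5, 11/2)
obs 3: x=0 → posterior Beta(14/5, 13/2)
obs 4: x=1 → posterior Beta(19/5, 13/2)
obs 5: x=0 → posterior Beta(19/5, 15/2)
obs 6: x=0 → posterior Beta(19/5, 17/2)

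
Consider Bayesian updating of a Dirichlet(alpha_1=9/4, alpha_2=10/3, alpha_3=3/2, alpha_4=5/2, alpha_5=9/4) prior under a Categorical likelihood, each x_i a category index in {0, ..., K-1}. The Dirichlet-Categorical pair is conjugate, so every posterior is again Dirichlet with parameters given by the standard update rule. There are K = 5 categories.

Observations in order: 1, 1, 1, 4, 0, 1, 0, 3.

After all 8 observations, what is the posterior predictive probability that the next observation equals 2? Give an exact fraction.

9/119

obs 1: x=1 → posterior Dirichlet(9/4, 13/3, 3/2, 5/2, 9/4)
obs 2: x=1 → posterior Dirichlet(9/4, 16/3, 3/2, 5/2, 9/4)
obs 3: x=1 → posterior Dirichlet(9/4, 19/3, 3/2, 5/2, 9/4)
obs 4: x=4 → posterior Dirichlet(9/4, 19/3, 3/2, 5/2, 13/4)
obs 5: x=0 → posterior Dirichlet(13/4, 19/3, 3/2, 5/2, 13/4)
obs 6: x=1 → posterior Dirichlet(13/4, 22/3, 3/2, 5/2, 13/4)
obs 7: x=0 → posterior Dirichlet(17/4, 22/3, 3/2, 5/2, 13/4)
obs 8: x=3 → posterior Dirichlet(17/4, 22/3, 3/2, 7/2, 13/4)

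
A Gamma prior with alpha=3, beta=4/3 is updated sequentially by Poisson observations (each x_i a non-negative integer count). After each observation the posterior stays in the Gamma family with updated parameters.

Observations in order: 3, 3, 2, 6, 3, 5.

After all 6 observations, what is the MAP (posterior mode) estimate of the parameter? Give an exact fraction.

36/11

obs 1: x=3 → posterior Gamma(6, 7/3)
obs 2: x=3 → posterior Gamma(9, 10/3)
obs 3: x=2 → posterior Gamma(11, 13/3)
obs 4: x=6 → posterior Gamma(17, 16/3)
obs 5: x=3 → posterior Gamma(20, 19/3)
obs 6: x=5 → posterior Gamma(25, 22/3)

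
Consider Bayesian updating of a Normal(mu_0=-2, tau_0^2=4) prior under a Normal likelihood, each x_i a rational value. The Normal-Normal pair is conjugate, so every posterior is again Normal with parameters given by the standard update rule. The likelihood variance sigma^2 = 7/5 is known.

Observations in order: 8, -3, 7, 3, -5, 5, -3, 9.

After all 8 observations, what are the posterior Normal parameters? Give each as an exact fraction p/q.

obs 1: x=8 → posterior Normal(146/27, 28/27)
obs 2: x=-3 → posterior Normal(86/47, 28/47)
obs 3: x=7 → posterior Normal(226/67, 28/67)
obs 4: x=3 → posterior Normal(286/87, 28/87)
obs 5: x=-5 → posterior Normal(186/107, 28/107)
obs 6: x=5 → posterior Normal(286/127, 28/127)
obs 7: x=-3 → posterior Normal(226/147, 4/21)
obs 8: x=9 → posterior Normal(406/167, 28/167)

mu_0=406/167, tau_0^2=28/167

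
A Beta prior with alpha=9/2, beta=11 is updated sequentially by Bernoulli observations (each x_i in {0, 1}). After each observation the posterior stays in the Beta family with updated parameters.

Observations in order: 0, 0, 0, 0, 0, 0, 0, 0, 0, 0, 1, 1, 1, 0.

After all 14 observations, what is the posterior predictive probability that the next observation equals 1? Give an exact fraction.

15/59

obs 1: x=0 → posterior Beta(9/2, 12)
obs 2: x=0 → posterior Beta(9/2, 13)
obs 3: x=0 → posterior Beta(9/2, 14)
obs 4: x=0 → posterior Beta(9/2, 15)
obs 5: x=0 → posterior Beta(9/2, 16)
obs 6: x=0 → posterior Beta(9/2, 17)
obs 7: x=0 → posterior Beta(9/2, 18)
obs 8: x=0 → posterior Beta(9/2, 19)
obs 9: x=0 → posterior Beta(9/2, 20)
obs 10: x=0 → posterior Beta(9/2, 21)
obs 11: x=1 → posterior Beta(11/2, 21)
obs 12: x=1 → posterior Beta(13/2, 21)
obs 13: x=1 → posterior Beta(15/2, 21)
obs 14: x=0 → posterior Beta(15/2, 22)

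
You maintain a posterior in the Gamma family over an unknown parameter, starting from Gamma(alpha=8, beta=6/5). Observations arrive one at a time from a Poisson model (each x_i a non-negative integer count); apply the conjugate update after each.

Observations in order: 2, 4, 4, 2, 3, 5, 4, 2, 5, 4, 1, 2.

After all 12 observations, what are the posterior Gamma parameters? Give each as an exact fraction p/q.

alpha=46, beta=66/5

obs 1: x=2 → posterior Gamma(10, 11/5)
obs 2: x=4 → posterior Gamma(14, 16/5)
obs 3: x=4 → posterior Gamma(18, 21/5)
obs 4: x=2 → posterior Gamma(20, 26/5)
obs 5: x=3 → posterior Gamma(23, 31/5)
obs 6: x=5 → posterior Gamma(28, 36/5)
obs 7: x=4 → posterior Gamma(32, 41/5)
obs 8: x=2 → posterior Gamma(34, 46/5)
obs 9: x=5 → posterior Gamma(39, 51/5)
obs 10: x=4 → posterior Gamma(43, 56/5)
obs 11: x=1 → posterior Gamma(44, 61/5)
obs 12: x=2 → posterior Gamma(46, 66/5)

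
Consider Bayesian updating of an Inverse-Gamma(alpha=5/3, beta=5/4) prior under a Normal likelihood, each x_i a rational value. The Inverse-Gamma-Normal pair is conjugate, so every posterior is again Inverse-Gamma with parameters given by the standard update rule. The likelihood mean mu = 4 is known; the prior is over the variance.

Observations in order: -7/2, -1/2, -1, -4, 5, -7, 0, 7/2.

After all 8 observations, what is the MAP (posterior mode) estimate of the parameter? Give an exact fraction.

735/32

obs 1: x=-7/2 → posterior Inverse-Gamma(13/6, 235/8)
obs 2: x=-1/2 → posterior Inverse-Gamma(8/3, 79/2)
obs 3: x=-1 → posterior Inverse-Gamma(19/6, 52)
obs 4: x=-4 → posterior Inverse-Gamma(11/3, 84)
obs 5: x=5 → posterior Inverse-Gamma(25/6, 169/2)
obs 6: x=-7 → posterior Inverse-Gamma(14/3, 145)
obs 7: x=0 → posterior Inverse-Gamma(31/6, 153)
obs 8: x=7/2 → posterior Inverse-Gamma(17/3, 1225/8)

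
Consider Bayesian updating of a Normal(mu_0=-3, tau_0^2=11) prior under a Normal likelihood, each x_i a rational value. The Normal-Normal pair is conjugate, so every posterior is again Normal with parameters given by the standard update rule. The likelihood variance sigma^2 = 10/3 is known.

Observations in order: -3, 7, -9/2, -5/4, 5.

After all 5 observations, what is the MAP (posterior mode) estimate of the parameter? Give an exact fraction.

obs 1: x=-3 → posterior Normal(-3, 110/43)
obs 2: x=7 → posterior Normal(51/38, 55/38)
obs 3: x=-9/2 → posterior Normal(-93/218, 110/109)
obs 4: x=-5/4 → posterior Normal(-351/568, 55/71)
obs 5: x=5 → posterior Normal(309/700, 22/35)

309/700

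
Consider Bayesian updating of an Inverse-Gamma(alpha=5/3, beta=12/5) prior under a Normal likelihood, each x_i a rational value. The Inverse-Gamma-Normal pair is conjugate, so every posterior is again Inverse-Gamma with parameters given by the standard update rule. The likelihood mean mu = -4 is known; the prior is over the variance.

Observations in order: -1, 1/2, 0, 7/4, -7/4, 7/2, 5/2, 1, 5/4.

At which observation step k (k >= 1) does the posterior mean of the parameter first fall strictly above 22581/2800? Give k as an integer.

obs 1: x=-1 → posterior Inverse-Gamma(13/6, 69/10)
obs 2: x=1/2 → posterior Inverse-Gamma(8/3, 681/40)
obs 3: x=0 → posterior Inverse-Gamma(19/6, 1001/40)
obs 4: x=7/4 → posterior Inverse-Gamma(11/3, 6649/160)
obs 5: x=-7/4 → posterior Inverse-Gamma(25/6, 3527/80)
obs 6: x=7/2 → posterior Inverse-Gamma(14/3, 5777/80)
obs 7: x=5/2 → posterior Inverse-Gamma(31/6, 7467/80)
obs 8: x=1 → posterior Inverse-Gamma(17/3, 8467/80)
obs 9: x=5/4 → posterior Inverse-Gamma(37/6, 19139/160)

k = 2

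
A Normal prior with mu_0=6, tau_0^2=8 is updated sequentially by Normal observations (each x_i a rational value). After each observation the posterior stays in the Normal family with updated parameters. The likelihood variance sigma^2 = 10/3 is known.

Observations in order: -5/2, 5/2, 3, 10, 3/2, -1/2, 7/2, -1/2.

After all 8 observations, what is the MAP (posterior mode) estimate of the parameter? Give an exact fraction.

234/101

obs 1: x=-5/2 → posterior Normal(0, 40/17)
obs 2: x=5/2 → posterior Normal(30/29, 40/29)
obs 3: x=3 → posterior Normal(66/41, 40/41)
obs 4: x=10 → posterior Normal(186/53, 40/53)
obs 5: x=3/2 → posterior Normal(204/65, 8/13)
obs 6: x=-1/2 → posterior Normal(18/7, 40/77)
obs 7: x=7/2 → posterior Normal(240/89, 40/89)
obs 8: x=-1/2 → posterior Normal(234/101, 40/101)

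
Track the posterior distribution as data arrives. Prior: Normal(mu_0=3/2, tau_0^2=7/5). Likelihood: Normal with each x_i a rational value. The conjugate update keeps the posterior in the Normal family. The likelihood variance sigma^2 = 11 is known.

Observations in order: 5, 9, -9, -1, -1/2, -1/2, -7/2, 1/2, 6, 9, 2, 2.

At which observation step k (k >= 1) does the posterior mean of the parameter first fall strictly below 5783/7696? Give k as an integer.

k = 8

obs 1: x=5 → posterior Normal(235/124, 77/62)
obs 2: x=9 → posterior Normal(361/138, 77/69)
obs 3: x=-9 → posterior Normal(235/152, 77/76)
obs 4: x=-1 → posterior Normal(221/166, 77/83)
obs 5: x=-1/2 → posterior Normal(107/90, 77/90)
obs 6: x=-1/2 → posterior Normal(207/194, 77/97)
obs 7: x=-7/2 → posterior Normal(79/104, 77/104)
obs 8: x=1/2 → posterior Normal(55/74, 77/111)
obs 9: x=6 → posterior Normal(249/236, 77/118)
obs 10: x=9 → posterior Normal(3/2, 77/125)
obs 11: x=2 → posterior Normal(403/264, 7/12)
obs 12: x=2 → posterior Normal(431/278, 77/139)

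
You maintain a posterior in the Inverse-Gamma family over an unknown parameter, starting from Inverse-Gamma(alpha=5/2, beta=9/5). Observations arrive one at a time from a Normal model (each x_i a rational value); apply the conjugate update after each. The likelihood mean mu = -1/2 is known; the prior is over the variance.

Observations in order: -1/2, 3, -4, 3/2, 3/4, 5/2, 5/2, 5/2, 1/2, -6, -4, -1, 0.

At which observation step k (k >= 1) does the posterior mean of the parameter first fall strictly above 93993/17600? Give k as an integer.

obs 1: x=-1/2 → posterior Inverse-Gamma(3, 9/5)
obs 2: x=3 → posterior Inverse-Gamma(7/2, 317/40)
obs 3: x=-4 → posterior Inverse-Gamma(4, 281/20)
obs 4: x=3/2 → posterior Inverse-Gamma(9/2, 321/20)
obs 5: x=3/4 → posterior Inverse-Gamma(5, 2693/160)
obs 6: x=5/2 → posterior Inverse-Gamma(11/2, 3413/160)
obs 7: x=5/2 → posterior Inverse-Gamma(6, 4133/160)
obs 8: x=5/2 → posterior Inverse-Gamma(13/2, 4853/160)
obs 9: x=1/2 → posterior Inverse-Gamma(7, 4933/160)
obs 10: x=-6 → posterior Inverse-Gamma(15/2, 7353/160)
obs 11: x=-4 → posterior Inverse-Gamma(8, 8333/160)
obs 12: x=-1 → posterior Inverse-Gamma(17/2, 8353/160)
obs 13: x=0 → posterior Inverse-Gamma(9, 8373/160)

k = 8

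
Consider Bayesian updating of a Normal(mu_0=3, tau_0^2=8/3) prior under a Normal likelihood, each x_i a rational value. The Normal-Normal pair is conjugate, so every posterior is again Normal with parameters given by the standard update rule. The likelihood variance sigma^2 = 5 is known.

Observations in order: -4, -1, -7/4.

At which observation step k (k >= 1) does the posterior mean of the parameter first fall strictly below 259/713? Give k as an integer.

k = 2

obs 1: x=-4 → posterior Normal(13/23, 40/23)
obs 2: x=-1 → posterior Normal(5/31, 40/31)
obs 3: x=-7/4 → posterior Normal(-3/13, 40/39)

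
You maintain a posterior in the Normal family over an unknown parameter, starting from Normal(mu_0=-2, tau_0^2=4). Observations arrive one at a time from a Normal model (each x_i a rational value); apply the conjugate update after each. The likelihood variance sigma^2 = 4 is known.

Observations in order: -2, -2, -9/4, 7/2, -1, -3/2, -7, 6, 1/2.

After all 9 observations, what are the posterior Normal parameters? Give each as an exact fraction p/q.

mu_0=-31/40, tau_0^2=2/5

obs 1: x=-2 → posterior Normal(-2, 2)
obs 2: x=-2 → posterior Normal(-2, 4/3)
obs 3: x=-9/4 → posterior Normal(-33/16, 1)
obs 4: x=7/2 → posterior Normal(-19/20, 4/5)
obs 5: x=-1 → posterior Normal(-23/24, 2/3)
obs 6: x=-3/2 → posterior Normal(-29/28, 4/7)
obs 7: x=-7 → posterior Normal(-57/32, 1/2)
obs 8: x=6 → posterior Normal(-11/12, 4/9)
obs 9: x=1/2 → posterior Normal(-31/40, 2/5)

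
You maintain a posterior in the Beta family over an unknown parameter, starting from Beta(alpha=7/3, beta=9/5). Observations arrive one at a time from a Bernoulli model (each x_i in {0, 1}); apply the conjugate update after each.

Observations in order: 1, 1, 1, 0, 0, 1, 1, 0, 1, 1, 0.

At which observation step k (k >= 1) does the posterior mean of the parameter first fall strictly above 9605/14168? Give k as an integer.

obs 1: x=1 → posterior Beta(10/3, 9/5)
obs 2: x=1 → posterior Beta(13/3, 9/5)
obs 3: x=1 → posterior Beta(16/3, 9/5)
obs 4: x=0 → posterior Beta(16/3, 14/5)
obs 5: x=0 → posterior Beta(16/3, 19/5)
obs 6: x=1 → posterior Beta(19/3, 19/5)
obs 7: x=1 → posterior Beta(22/3, 19/5)
obs 8: x=0 → posterior Beta(22/3, 24/5)
obs 9: x=1 → posterior Beta(25/3, 24/5)
obs 10: x=1 → posterior Beta(28/3, 24/5)
obs 11: x=0 → posterior Beta(28/3, 29/5)

k = 2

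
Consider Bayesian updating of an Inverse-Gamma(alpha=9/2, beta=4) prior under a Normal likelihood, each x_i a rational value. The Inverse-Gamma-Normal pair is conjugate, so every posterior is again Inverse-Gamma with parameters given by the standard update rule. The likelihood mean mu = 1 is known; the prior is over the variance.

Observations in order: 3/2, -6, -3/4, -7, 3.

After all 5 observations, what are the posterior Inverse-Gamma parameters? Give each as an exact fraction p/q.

obs 1: x=3/2 → posterior Inverse-Gamma(5, 33/8)
obs 2: x=-6 → posterior Inverse-Gamma(11/2, 229/8)
obs 3: x=-3/4 → posterior Inverse-Gamma(6, 965/32)
obs 4: x=-7 → posterior Inverse-Gamma(13/2, 1989/32)
obs 5: x=3 → posterior Inverse-Gamma(7, 2053/32)

alpha=7, beta=2053/32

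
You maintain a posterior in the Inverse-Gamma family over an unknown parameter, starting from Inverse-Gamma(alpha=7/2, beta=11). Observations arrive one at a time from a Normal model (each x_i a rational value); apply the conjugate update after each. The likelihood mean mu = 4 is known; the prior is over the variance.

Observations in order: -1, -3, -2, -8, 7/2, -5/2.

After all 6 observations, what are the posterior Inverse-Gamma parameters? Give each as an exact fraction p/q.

alpha=13/2, beta=637/4

obs 1: x=-1 → posterior Inverse-Gamma(4, 47/2)
obs 2: x=-3 → posterior Inverse-Gamma(9/2, 48)
obs 3: x=-2 → posterior Inverse-Gamma(5, 66)
obs 4: x=-8 → posterior Inverse-Gamma(11/2, 138)
obs 5: x=7/2 → posterior Inverse-Gamma(6, 1105/8)
obs 6: x=-5/2 → posterior Inverse-Gamma(13/2, 637/4)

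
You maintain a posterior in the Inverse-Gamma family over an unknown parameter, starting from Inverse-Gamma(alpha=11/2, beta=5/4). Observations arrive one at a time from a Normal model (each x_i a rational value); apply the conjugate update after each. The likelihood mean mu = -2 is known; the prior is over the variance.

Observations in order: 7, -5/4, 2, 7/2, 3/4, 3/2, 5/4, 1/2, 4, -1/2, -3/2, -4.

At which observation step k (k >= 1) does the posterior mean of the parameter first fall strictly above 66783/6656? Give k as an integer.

obs 1: x=7 → posterior Inverse-Gamma(6, 167/4)
obs 2: x=-5/4 → posterior Inverse-Gamma(13/2, 1345/32)
obs 3: x=2 → posterior Inverse-Gamma(7, 1601/32)
obs 4: x=7/2 → posterior Inverse-Gamma(15/2, 2085/32)
obs 5: x=3/4 → posterior Inverse-Gamma(8, 1103/16)
obs 6: x=3/2 → posterior Inverse-Gamma(17/2, 1201/16)
obs 7: x=5/4 → posterior Inverse-Gamma(9, 2571/32)
obs 8: x=1/2 → posterior Inverse-Gamma(19/2, 2671/32)
obs 9: x=4 → posterior Inverse-Gamma(10, 3247/32)
obs 10: x=-1/2 → posterior Inverse-Gamma(21/2, 3283/32)
obs 11: x=-3/2 → posterior Inverse-Gamma(11, 3287/32)
obs 12: x=-4 → posterior Inverse-Gamma(23/2, 3351/32)

k = 7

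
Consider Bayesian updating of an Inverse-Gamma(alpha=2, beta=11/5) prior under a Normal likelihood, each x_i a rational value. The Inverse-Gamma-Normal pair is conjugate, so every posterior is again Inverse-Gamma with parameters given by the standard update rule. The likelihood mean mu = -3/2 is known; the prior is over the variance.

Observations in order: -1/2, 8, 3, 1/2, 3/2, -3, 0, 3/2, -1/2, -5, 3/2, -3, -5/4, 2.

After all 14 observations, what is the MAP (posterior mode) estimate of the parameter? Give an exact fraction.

14337/1600

obs 1: x=-1/2 → posterior Inverse-Gamma(5/2, 27/10)
obs 2: x=8 → posterior Inverse-Gamma(3, 1913/40)
obs 3: x=3 → posterior Inverse-Gamma(7/2, 1159/20)
obs 4: x=1/2 → posterior Inverse-Gamma(4, 1199/20)
obs 5: x=3/2 → posterior Inverse-Gamma(9/2, 1289/20)
obs 6: x=-3 → posterior Inverse-Gamma(5, 2623/40)
obs 7: x=0 → posterior Inverse-Gamma(11/2, 667/10)
obs 8: x=3/2 → posterior Inverse-Gamma(6, 356/5)
obs 9: x=-1/2 → posterior Inverse-Gamma(13/2, 717/10)
obs 10: x=-5 → posterior Inverse-Gamma(7, 3113/40)
obs 11: x=3/2 → posterior Inverse-Gamma(15/2, 3293/40)
obs 12: x=-3 → posterior Inverse-Gamma(8, 1669/20)
obs 13: x=-5/4 → posterior Inverse-Gamma(17/2, 13357/160)
obs 14: x=2 → posterior Inverse-Gamma(9, 14337/160)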